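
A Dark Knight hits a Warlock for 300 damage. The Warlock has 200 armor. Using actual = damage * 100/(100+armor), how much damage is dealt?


actual = 300 * 100 / (100 + 200)
= 300 * 100 / 300
= 30000 / 300
= 100.00

100.00 damage


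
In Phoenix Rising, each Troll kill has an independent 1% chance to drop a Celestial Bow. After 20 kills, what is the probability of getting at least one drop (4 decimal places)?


P(at least one) = 1 - P(none) = 1 - (1-p)^n
p = 1/100 = 0.01
1 - p = 0.99
(1 - p)^20 = 0.99^20 = 0.817907
P(at least one) = 1 - 0.817907 = 0.1821

0.1821


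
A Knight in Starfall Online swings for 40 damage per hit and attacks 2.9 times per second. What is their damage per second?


DPS = damage * attack_speed
= 40 * 2.9
= 116.0

116.0 DPS


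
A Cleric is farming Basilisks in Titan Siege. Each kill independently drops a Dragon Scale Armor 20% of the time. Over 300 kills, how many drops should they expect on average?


Expected drops = kills * (drop_rate / 100)
= 300 * (20 / 100)
= 300 * 0.2
= 60.0

60.0 drops


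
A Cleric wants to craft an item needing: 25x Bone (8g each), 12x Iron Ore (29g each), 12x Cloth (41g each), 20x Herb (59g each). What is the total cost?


Cost breakdown:
  Bone: 25 * 8 = 200
  Iron Ore: 12 * 29 = 348
  Cloth: 12 * 41 = 492
  Herb: 20 * 59 = 1180
Total = 200 + 348 + 492 + 1180 = 2220

2220 gold


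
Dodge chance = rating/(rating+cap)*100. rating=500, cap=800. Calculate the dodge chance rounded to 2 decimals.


dodge% = 500 / (500 + 800) * 100
= 500 / 1300 * 100
= 0.384615 * 100
= 38.46%

38.46%


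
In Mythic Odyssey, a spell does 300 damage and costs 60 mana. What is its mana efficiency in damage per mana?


Efficiency = damage / mana
= 300 / 60
= 5.00

5.00 dmg/mana


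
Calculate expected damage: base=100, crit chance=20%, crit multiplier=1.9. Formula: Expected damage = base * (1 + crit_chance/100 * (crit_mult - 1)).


E[dmg] = base * (1 + crit_chance * (crit_mult - 1))
cc as decimal = 20/100 = 0.2
cm - 1 = 1.9 - 1 = 0.9
Bonus factor = 0.2 * 0.9 = 0.18
Total multiplier = 1 + 0.18 = 1.18
Expected damage = 100 * 1.18 = 118.00

118.00 damage


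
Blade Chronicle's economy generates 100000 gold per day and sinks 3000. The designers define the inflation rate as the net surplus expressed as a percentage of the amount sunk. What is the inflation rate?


Net gold = 100000 - 3000 = 97000
Inflation rate = net / sunk * 100 = 97000 / 3000 * 100
= 32.333333 * 100
= 3233.33%

3233.33%


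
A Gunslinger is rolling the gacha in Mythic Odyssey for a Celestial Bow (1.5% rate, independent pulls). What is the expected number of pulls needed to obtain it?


Expected pulls for a geometric distribution = 1/p = 100 / rate%
= 100 / 1.5
= 66.67

66.67 pulls


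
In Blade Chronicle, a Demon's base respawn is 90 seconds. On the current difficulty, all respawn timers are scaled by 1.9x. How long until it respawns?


Respawn time = base * multiplier
= 90 * 1.9
= 171.0 seconds

171.0 seconds


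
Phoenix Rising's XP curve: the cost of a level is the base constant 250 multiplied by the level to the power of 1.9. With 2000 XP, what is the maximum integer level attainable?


XP = 250 * level^1.9, so level = (XP / 250)^(1/1.9)
= (2000 / 250)^(1/1.9)
= 8.0^0.5263
= 2.9875
Floor: level = 2

level 2


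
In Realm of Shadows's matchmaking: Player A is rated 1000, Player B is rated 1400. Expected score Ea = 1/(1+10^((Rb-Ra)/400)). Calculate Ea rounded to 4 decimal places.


Elo expected score: Ea = 1/(1 + 10^((Rb-Ra)/400))
Rb - Ra = 1400 - 1000 = 400
(Rb-Ra)/400 = 400/400 = 1.0
10^1.0 = 10.0
Ea = 1/(1 + 10.0) = 1/11.0 = 0.0909

0.0909


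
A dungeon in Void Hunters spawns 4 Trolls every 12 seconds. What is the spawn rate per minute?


Spawns per minute = count * (60 / interval)
= 4 * (60 / 12)
= 4 * 5.0
= 20.0

20.0 per minute


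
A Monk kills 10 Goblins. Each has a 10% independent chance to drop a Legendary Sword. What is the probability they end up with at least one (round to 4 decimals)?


P(at least one) = 1 - P(none) = 1 - (1-p)^n
p = 10/100 = 0.1
1 - p = 0.9
(1 - p)^10 = 0.9^10 = 0.348678
P(at least one) = 1 - 0.348678 = 0.6513

0.6513


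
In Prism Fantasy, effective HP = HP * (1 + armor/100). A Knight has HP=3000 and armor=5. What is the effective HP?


EHP = 3000 * (1 + 5/100)
= 3000 * (1 + 0.05)
= 3000 * 1.05
= 3150.0

3150.0 EHP


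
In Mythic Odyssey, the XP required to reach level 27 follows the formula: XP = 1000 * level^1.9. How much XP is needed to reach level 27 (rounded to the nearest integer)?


XP = 1000 * level^1.9
Substitute level = 27:
XP = 1000 * 27^1.9
= 1000 * 524.3136
= 524314

524314 XP


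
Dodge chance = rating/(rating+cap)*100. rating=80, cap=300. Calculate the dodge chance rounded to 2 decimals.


dodge% = 80 / (80 + 300) * 100
= 80 / 380 * 100
= 0.210526 * 100
= 21.05%

21.05%


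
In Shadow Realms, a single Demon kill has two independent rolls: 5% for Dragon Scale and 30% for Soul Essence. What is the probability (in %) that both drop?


For independent events, P(both) = P(A) * P(B)
= 5% * 30%
= 150 / 100 %
= 1.5%

1.5%


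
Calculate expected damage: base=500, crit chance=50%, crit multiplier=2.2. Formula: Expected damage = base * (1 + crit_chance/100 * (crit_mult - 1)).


E[dmg] = base * (1 + crit_chance * (crit_mult - 1))
cc as decimal = 50/100 = 0.5
cm - 1 = 2.2 - 1 = 1.2
Bonus factor = 0.5 * 1.2 = 0.6
Total multiplier = 1 + 0.6 = 1.6
Expected damage = 500 * 1.6 = 800.00

800.00 damage


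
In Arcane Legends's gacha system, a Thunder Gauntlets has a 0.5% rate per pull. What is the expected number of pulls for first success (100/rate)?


Expected pulls for a geometric distribution = 1/p = 100 / rate%
= 100 / 0.5
= 200.0

200.0 pulls


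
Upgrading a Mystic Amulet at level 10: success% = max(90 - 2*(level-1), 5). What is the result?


raw_rate = 90 - 2 * (10 - 1)
= 90 - 2 * 9
= 90 - 18
= 72
Apply floor: max(72, 5) = 72%

72%


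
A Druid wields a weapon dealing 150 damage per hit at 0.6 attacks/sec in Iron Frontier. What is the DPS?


DPS = damage * attack_speed
= 150 * 0.6
= 90.0

90.0 DPS


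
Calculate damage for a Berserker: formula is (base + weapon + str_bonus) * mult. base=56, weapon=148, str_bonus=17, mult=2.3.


Sum base + weapon + str = 56 + 148 + 17 = 221
Multiply by 2.3:
221 * 2.3 = 508.3

508.3 damage


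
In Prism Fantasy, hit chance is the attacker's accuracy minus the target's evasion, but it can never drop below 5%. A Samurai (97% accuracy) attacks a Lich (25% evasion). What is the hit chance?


accuracy - evasion = 97 - 25 = 72
Apply floor: max(72, 5) = 72
Hit chance = 72%

72%


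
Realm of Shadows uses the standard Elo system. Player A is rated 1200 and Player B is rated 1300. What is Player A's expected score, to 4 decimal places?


Elo expected score: Ea = 1/(1 + 10^((Rb-Ra)/400))
Rb - Ra = 1300 - 1200 = 100
(Rb-Ra)/400 = 100/400 = 0.25
10^0.25 = 1.778279
Ea = 1/(1 + 1.778279) = 1/2.778279 = 0.3599

0.3599


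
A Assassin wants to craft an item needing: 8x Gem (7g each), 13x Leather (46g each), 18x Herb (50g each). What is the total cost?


Cost breakdown:
  Gem: 8 * 7 = 56
  Leather: 13 * 46 = 598
  Herb: 18 * 50 = 900
Total = 56 + 598 + 900 = 1554

1554 gold


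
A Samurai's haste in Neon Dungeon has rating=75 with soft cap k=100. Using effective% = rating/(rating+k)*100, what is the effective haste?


effective% = rating / (rating + k) * 100
= 75 / (75 + 100) * 100
= 75 / 175 * 100
= 0.428571 * 100
= 42.86%

42.86%


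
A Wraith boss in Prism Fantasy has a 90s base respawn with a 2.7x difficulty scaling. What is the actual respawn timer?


Respawn time = base * multiplier
= 90 * 2.7
= 243.0 seconds

243.0 seconds


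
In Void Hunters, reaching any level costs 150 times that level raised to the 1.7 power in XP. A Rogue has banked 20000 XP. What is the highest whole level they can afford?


XP = 150 * level^1.7, so level = (XP / 150)^(1/1.7)
= (20000 / 150)^(1/1.7)
= 133.3333^0.5882
= 17.7813
Floor: level = 17

level 17


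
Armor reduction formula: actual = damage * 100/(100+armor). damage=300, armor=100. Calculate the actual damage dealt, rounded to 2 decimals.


actual = 300 * 100 / (100 + 100)
= 300 * 100 / 200
= 30000 / 200
= 150.00

150.00 damage


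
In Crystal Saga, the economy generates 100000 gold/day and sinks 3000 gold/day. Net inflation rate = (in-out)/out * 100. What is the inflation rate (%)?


Net gold = 100000 - 3000 = 97000
Inflation rate = net / sunk * 100 = 97000 / 3000 * 100
= 32.333333 * 100
= 3233.33%

3233.33%


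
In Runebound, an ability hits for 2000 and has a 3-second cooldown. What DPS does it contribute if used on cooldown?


DPS = damage / cooldown
= 2000 / 3
= 666.67

666.67 DPS


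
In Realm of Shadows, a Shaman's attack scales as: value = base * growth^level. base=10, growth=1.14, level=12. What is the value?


value = base * growth^level
= 10 * 1.14^12
= 10 * 4.817905
= 48.18

48.18 attack


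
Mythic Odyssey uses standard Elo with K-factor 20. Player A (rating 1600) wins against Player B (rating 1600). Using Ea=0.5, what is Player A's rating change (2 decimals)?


Elo update: delta = K * (S - Ea), where S = 1 (wins)
S - Ea = 1 - 0.5 = 0.5
Rating change = 20 * 0.5
= 10.00

10.00 rating points


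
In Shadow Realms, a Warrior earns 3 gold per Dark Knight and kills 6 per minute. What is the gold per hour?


Gold per minute = 3 * 6 = 18
Gold per hour = 18 * 60 = 1080

1080 gold/hour


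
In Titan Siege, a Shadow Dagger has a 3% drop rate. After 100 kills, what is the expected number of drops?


Expected drops = kills * (drop_rate / 100)
= 100 * (3 / 100)
= 100 * 0.03
= 3.0

3.0 drops


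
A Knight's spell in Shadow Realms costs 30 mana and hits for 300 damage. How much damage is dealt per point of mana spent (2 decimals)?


Efficiency = damage / mana
= 300 / 30
= 10.00

10.00 dmg/mana


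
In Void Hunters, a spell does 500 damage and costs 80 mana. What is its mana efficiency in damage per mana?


Efficiency = damage / mana
= 500 / 80
= 6.25

6.25 dmg/mana


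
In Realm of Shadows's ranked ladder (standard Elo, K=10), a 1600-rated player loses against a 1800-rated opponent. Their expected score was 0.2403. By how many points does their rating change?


Elo update: delta = K * (S - Ea), where S = 0 (loses)
S - Ea = 0 - 0.2403 = -0.2403
Rating change = 10 * -0.2403
= -2.40

-2.40 rating points


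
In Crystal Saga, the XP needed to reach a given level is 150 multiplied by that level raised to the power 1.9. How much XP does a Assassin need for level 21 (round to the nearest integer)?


XP = 150 * level^1.9
Substitute level = 21:
XP = 150 * 21^1.9
= 150 * 325.2495
= 48787

48787 XP


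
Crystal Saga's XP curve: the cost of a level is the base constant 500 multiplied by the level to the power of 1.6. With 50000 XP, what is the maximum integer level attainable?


XP = 500 * level^1.6, so level = (XP / 500)^(1/1.6)
= (50000 / 500)^(1/1.6)
= 100.0^0.625
= 17.7828
Floor: level = 17

level 17


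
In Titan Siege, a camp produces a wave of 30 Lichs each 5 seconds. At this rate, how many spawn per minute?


Spawns per minute = count * (60 / interval)
= 30 * (60 / 5)
= 30 * 12.0
= 360.0

360.0 per minute


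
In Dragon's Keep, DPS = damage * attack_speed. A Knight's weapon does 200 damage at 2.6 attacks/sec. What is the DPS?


DPS = damage * attack_speed
= 200 * 2.6
= 520.0

520.0 DPS


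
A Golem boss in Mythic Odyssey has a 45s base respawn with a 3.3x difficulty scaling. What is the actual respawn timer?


Respawn time = base * multiplier
= 45 * 3.3
= 148.5 seconds

148.5 seconds


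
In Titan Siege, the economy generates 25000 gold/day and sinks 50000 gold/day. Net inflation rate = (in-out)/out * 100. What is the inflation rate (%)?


Net gold = 25000 - 50000 = -25000
Inflation rate = net / sunk * 100 = -25000 / 50000 * 100
= -0.5 * 100
= -50.00%

-50.00%


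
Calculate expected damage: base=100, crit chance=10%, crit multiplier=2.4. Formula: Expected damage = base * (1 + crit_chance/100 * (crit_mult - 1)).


E[dmg] = base * (1 + crit_chance * (crit_mult - 1))
cc as decimal = 10/100 = 0.1
cm - 1 = 2.4 - 1 = 1.4
Bonus factor = 0.1 * 1.4 = 0.14
Total multiplier = 1 + 0.14 = 1.14
Expected damage = 100 * 1.14 = 114.00

114.00 damage


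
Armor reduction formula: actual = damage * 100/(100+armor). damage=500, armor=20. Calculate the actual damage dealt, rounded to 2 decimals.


actual = 500 * 100 / (100 + 20)
= 500 * 100 / 120
= 50000 / 120
= 416.67

416.67 damage


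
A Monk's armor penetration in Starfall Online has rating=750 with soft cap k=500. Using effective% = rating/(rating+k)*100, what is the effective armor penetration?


effective% = rating / (rating + k) * 100
= 750 / (750 + 500) * 100
= 750 / 1250 * 100
= 0.6 * 100
= 60.00%

60.00%


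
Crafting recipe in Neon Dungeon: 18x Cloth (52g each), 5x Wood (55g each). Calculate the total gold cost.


Cost breakdown:
  Cloth: 18 * 52 = 936
  Wood: 5 * 55 = 275
Total = 936 + 275 = 1211

1211 gold


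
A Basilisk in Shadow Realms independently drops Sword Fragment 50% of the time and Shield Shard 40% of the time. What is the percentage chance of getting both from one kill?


For independent events, P(both) = P(A) * P(B)
= 50% * 40%
= 2000 / 100 %
= 20.0%

20.0%


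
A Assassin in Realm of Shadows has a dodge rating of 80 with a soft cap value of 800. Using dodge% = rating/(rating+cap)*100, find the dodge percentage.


dodge% = 80 / (80 + 800) * 100
= 80 / 880 * 100
= 0.090909 * 100
= 9.09%

9.09%


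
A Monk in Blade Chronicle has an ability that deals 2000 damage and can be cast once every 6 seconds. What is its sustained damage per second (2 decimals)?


DPS = damage / cooldown
= 2000 / 6
= 333.33

333.33 DPS


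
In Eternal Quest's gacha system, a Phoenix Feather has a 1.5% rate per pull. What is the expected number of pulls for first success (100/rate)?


Expected pulls for a geometric distribution = 1/p = 100 / rate%
= 100 / 1.5
= 66.67

66.67 pulls


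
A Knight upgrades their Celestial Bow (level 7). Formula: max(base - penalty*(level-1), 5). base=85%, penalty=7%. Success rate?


raw_rate = 85 - 7 * (7 - 1)
= 85 - 7 * 6
= 85 - 42
= 43
Apply floor: max(43, 5) = 43%

43%


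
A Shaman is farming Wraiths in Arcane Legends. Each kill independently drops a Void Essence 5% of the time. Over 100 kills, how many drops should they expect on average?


Expected drops = kills * (drop_rate / 100)
= 100 * (5 / 100)
= 100 * 0.05
= 5.0

5.0 drops


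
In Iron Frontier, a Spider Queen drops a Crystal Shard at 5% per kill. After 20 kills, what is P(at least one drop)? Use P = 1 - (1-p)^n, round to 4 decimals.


P(at least one) = 1 - P(none) = 1 - (1-p)^n
p = 5/100 = 0.05
1 - p = 0.95
(1 - p)^20 = 0.95^20 = 0.358486
P(at least one) = 1 - 0.358486 = 0.6415

0.6415


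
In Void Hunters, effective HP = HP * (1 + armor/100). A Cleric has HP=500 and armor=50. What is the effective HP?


EHP = 500 * (1 + 50/100)
= 500 * (1 + 0.5)
= 500 * 1.5
= 750.0

750.0 EHP


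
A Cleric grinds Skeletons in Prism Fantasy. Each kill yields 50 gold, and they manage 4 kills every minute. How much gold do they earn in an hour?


Gold per minute = 50 * 4 = 200
Gold per hour = 200 * 60 = 12000

12000 gold/hour


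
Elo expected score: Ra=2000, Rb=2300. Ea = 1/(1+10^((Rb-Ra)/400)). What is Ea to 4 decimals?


Elo expected score: Ea = 1/(1 + 10^((Rb-Ra)/400))
Rb - Ra = 2300 - 2000 = 300
(Rb-Ra)/400 = 300/400 = 0.75
10^0.75 = 5.623413
Ea = 1/(1 + 5.623413) = 1/6.623413 = 0.1510

0.1510


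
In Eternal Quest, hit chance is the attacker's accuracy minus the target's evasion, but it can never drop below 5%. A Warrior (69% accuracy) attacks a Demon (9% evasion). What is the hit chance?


accuracy - evasion = 69 - 9 = 60
Apply floor: max(60, 5) = 60
Hit chance = 60%

60%


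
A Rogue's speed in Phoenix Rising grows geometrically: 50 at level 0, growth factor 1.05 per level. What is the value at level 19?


value = base * growth^level
= 50 * 1.05^19
= 50 * 2.52695
= 126.35

126.35 speed


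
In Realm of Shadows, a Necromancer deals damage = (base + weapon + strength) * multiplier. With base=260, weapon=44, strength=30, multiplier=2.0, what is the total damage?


Sum base + weapon + str = 260 + 44 + 30 = 334
Multiply by 2.0:
334 * 2.0 = 668.0

668.0 damage


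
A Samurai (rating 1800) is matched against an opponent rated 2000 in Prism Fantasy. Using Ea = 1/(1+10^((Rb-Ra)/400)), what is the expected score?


Elo expected score: Ea = 1/(1 + 10^((Rb-Ra)/400))
Rb - Ra = 2000 - 1800 = 200
(Rb-Ra)/400 = 200/400 = 0.5
10^0.5 = 3.162278
Ea = 1/(1 + 3.162278) = 1/4.162278 = 0.2403

0.2403


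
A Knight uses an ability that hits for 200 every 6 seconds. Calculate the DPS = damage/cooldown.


DPS = damage / cooldown
= 200 / 6
= 33.33

33.33 DPS


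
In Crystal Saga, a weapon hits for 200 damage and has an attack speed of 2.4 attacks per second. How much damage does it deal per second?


DPS = damage * attack_speed
= 200 * 2.4
= 480.0

480.0 DPS


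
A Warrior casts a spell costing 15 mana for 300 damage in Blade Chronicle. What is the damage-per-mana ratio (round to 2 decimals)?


Efficiency = damage / mana
= 300 / 15
= 20.00

20.00 dmg/mana


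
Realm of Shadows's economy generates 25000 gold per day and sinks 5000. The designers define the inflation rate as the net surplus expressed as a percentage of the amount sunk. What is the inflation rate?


Net gold = 25000 - 5000 = 20000
Inflation rate = net / sunk * 100 = 20000 / 5000 * 100
= 4.0 * 100
= 400.00%

400.00%


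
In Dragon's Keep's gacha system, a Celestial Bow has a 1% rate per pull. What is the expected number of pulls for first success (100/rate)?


Expected pulls for a geometric distribution = 1/p = 100 / rate%
= 100 / 1
= 100.0

100.0 pulls


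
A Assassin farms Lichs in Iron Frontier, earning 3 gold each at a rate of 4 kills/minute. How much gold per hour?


Gold per minute = 3 * 4 = 12
Gold per hour = 12 * 60 = 720

720 gold/hour


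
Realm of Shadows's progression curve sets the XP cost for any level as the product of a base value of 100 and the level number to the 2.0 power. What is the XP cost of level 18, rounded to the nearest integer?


XP = 100 * level^2.0
Substitute level = 18:
XP = 100 * 18^2.0
= 100 * 324.0
= 32400

32400 XP


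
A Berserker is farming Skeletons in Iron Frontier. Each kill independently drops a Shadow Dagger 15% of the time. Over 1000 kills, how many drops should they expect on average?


Expected drops = kills * (drop_rate / 100)
= 1000 * (15 / 100)
= 1000 * 0.15
= 150.0

150.0 drops


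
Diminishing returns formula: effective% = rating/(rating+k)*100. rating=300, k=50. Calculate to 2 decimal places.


effective% = rating / (rating + k) * 100
= 300 / (300 + 50) * 100
= 300 / 350 * 100
= 0.857143 * 100
= 85.71%

85.71%


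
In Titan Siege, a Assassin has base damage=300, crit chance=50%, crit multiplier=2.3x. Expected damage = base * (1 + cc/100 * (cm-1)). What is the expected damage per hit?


E[dmg] = base * (1 + crit_chance * (crit_mult - 1))
cc as decimal = 50/100 = 0.5
cm - 1 = 2.3 - 1 = 1.3
Bonus factor = 0.5 * 1.3 = 0.65
Total multiplier = 1 + 0.65 = 1.65
Expected damage = 300 * 1.65 = 495.00

495.00 damage


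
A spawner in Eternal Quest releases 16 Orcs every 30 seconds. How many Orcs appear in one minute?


Spawns per minute = count * (60 / interval)
= 16 * (60 / 30)
= 16 * 2.0
= 32.0

32.0 per minute


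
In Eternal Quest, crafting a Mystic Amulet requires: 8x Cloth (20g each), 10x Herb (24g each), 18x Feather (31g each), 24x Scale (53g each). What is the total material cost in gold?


Cost breakdown:
  Cloth: 8 * 20 = 160
  Herb: 10 * 24 = 240
  Feather: 18 * 31 = 558
  Scale: 24 * 53 = 1272
Total = 160 + 240 + 558 + 1272 = 2230

2230 gold


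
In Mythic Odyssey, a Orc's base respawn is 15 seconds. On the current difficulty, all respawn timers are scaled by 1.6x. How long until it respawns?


Respawn time = base * multiplier
= 15 * 1.6
= 24.0 seconds

24.0 seconds


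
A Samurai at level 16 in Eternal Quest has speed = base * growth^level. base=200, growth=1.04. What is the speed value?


value = base * growth^level
= 200 * 1.04^16
= 200 * 1.872981
= 374.60

374.60 speed


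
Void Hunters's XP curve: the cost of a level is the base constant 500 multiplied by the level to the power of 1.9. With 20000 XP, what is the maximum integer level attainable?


XP = 500 * level^1.9, so level = (XP / 500)^(1/1.9)
= (20000 / 500)^(1/1.9)
= 40.0^0.5263
= 6.9693
Floor: level = 6

level 6


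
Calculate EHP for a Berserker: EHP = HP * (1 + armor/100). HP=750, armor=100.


EHP = 750 * (1 + 100/100)
= 750 * (1 + 1.0)
= 750 * 2.0
= 1500.0

1500.0 EHP


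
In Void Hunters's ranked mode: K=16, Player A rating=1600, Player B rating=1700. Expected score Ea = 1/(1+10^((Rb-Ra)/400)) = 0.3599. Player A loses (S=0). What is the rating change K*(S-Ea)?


Elo update: delta = K * (S - Ea), where S = 0 (loses)
S - Ea = 0 - 0.3599 = -0.3599
Rating change = 16 * -0.3599
= -5.76

-5.76 rating points


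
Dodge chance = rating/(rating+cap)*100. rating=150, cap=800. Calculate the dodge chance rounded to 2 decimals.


dodge% = 150 / (150 + 800) * 100
= 150 / 950 * 100
= 0.157895 * 100
= 15.79%

15.79%


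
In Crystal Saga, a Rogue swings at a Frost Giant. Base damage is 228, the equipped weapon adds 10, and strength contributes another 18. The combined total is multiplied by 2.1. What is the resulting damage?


Sum base + weapon + str = 228 + 10 + 18 = 256
Multiply by 2.1:
256 * 2.1 = 537.6

537.6 damage


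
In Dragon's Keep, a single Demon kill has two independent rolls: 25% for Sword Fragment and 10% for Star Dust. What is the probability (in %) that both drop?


For independent events, P(both) = P(A) * P(B)
= 25% * 10%
= 250 / 100 %
= 2.5%

2.5%


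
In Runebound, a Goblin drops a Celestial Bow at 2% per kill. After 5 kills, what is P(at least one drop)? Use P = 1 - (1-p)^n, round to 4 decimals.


P(at least one) = 1 - P(none) = 1 - (1-p)^n
p = 2/100 = 0.02
1 - p = 0.98
(1 - p)^5 = 0.98^5 = 0.903921
P(at least one) = 1 - 0.903921 = 0.0961

0.0961


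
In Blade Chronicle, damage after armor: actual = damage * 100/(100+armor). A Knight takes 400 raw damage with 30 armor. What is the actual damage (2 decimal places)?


actual = 400 * 100 / (100 + 30)
= 400 * 100 / 130
= 40000 / 130
= 307.69

307.69 damage


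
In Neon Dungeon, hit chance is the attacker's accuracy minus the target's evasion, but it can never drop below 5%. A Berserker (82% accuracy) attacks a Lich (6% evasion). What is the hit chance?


accuracy - evasion = 82 - 6 = 76
Apply floor: max(76, 5) = 76
Hit chance = 76%

76%


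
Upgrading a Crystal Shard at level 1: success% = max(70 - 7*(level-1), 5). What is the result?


raw_rate = 70 - 7 * (1 - 1)
= 70 - 7 * 0
= 70 - 0
= 70
Apply floor: max(70, 5) = 70%

70%


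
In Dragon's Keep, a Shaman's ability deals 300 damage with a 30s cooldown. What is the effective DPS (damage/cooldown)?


DPS = damage / cooldown
= 300 / 30
= 10.00

10.00 DPS


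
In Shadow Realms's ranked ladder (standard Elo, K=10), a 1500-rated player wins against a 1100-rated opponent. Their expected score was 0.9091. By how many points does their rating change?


Elo update: delta = K * (S - Ea), where S = 1 (wins)
S - Ea = 1 - 0.9091 = 0.0909
Rating change = 10 * 0.0909
= 0.91

0.91 rating points


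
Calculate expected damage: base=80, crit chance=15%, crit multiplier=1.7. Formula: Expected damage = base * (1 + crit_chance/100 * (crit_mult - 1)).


E[dmg] = base * (1 + crit_chance * (crit_mult - 1))
cc as decimal = 15/100 = 0.15
cm - 1 = 1.7 - 1 = 0.7
Bonus factor = 0.15 * 0.7 = 0.105
Total multiplier = 1 + 0.105 = 1.105
Expected damage = 80 * 1.105 = 88.40

88.40 damage


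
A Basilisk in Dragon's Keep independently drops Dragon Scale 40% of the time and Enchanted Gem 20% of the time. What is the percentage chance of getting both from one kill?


For independent events, P(both) = P(A) * P(B)
= 40% * 20%
= 800 / 100 %
= 8.0%

8.0%


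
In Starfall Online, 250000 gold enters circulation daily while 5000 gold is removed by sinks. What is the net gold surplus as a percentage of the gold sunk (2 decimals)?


Net gold = 250000 - 5000 = 245000
Inflation rate = net / sunk * 100 = 245000 / 5000 * 100
= 49.0 * 100
= 4900.00%

4900.00%


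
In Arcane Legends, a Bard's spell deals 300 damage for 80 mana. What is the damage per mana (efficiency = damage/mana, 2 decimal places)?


Efficiency = damage / mana
= 300 / 80
= 3.75

3.75 dmg/mana


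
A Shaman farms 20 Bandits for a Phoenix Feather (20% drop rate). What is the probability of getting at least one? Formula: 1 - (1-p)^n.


P(at least one) = 1 - P(none) = 1 - (1-p)^n
p = 20/100 = 0.2
1 - p = 0.8
(1 - p)^20 = 0.8^20 = 0.011529
P(at least one) = 1 - 0.011529 = 0.9885

0.9885


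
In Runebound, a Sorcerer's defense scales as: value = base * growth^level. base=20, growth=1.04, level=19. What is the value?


value = base * growth^level
= 20 * 1.04^19
= 20 * 2.106849
= 42.14

42.14 defense


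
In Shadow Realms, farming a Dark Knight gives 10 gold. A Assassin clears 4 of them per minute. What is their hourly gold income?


Gold per minute = 10 * 4 = 40
Gold per hour = 40 * 60 = 2400

2400 gold/hour


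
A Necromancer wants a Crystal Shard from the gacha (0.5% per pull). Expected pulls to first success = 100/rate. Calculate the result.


Expected pulls for a geometric distribution = 1/p = 100 / rate%
= 100 / 0.5
= 200.0

200.0 pulls


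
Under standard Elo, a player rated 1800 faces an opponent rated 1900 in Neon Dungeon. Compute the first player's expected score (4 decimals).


Elo expected score: Ea = 1/(1 + 10^((Rb-Ra)/400))
Rb - Ra = 1900 - 1800 = 100
(Rb-Ra)/400 = 100/400 = 0.25
10^0.25 = 1.778279
Ea = 1/(1 + 1.778279) = 1/2.778279 = 0.3599

0.3599


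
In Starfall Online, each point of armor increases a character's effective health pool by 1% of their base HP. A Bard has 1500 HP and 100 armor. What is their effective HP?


EHP = 1500 * (1 + 100/100)
= 1500 * (1 + 1.0)
= 1500 * 2.0
= 3000.0

3000.0 EHP


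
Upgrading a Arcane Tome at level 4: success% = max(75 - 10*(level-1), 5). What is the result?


raw_rate = 75 - 10 * (4 - 1)
= 75 - 10 * 3
= 75 - 30
= 45
Apply floor: max(45, 5) = 45%

45%


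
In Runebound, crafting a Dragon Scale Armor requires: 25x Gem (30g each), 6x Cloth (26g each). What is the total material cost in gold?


Cost breakdown:
  Gem: 25 * 30 = 750
  Cloth: 6 * 26 = 156
Total = 750 + 156 = 906

906 gold


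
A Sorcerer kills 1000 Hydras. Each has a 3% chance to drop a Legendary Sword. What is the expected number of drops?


Expected drops = kills * (drop_rate / 100)
= 1000 * (3 / 100)
= 1000 * 0.03
= 30.0

30.0 drops


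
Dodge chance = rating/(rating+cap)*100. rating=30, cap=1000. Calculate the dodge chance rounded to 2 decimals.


dodge% = 30 / (30 + 1000) * 100
= 30 / 1030 * 100
= 0.029126 * 100
= 2.91%

2.91%


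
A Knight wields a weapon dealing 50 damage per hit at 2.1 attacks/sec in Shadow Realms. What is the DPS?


DPS = damage * attack_speed
= 50 * 2.1
= 105.0

105.0 DPS


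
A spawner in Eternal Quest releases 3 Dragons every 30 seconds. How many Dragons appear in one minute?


Spawns per minute = count * (60 / interval)
= 3 * (60 / 30)
= 3 * 2.0
= 6.0

6.0 per minute


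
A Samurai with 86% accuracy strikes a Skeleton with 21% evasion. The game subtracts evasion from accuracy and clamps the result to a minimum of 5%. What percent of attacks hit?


accuracy - evasion = 86 - 21 = 65
Apply floor: max(65, 5) = 65
Hit chance = 65%

65%


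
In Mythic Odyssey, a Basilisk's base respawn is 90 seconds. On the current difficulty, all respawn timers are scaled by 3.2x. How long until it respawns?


Respawn time = base * multiplier
= 90 * 3.2
= 288.0 seconds

288.0 seconds


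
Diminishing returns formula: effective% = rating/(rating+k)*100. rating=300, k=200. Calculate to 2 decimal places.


effective% = rating / (rating + k) * 100
= 300 / (300 + 200) * 100
= 300 / 500 * 100
= 0.6 * 100
= 60.00%

60.00%


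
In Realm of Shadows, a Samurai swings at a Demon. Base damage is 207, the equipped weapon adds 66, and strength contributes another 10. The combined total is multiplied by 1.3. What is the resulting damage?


Sum base + weapon + str = 207 + 66 + 10 = 283
Multiply by 1.3:
283 * 1.3 = 367.9

367.9 damage


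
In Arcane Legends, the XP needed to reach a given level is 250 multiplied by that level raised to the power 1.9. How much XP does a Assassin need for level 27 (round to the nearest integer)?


XP = 250 * level^1.9
Substitute level = 27:
XP = 250 * 27^1.9
= 250 * 524.3136
= 131078

131078 XP


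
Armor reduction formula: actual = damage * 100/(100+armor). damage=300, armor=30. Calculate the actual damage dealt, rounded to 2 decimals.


actual = 300 * 100 / (100 + 30)
= 300 * 100 / 130
= 30000 / 130
= 230.77

230.77 damage


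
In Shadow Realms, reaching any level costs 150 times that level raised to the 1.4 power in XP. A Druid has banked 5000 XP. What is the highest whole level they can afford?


XP = 150 * level^1.4, so level = (XP / 150)^(1/1.4)
= (5000 / 150)^(1/1.4)
= 33.3333^0.7143
= 12.2397
Floor: level = 12

level 12


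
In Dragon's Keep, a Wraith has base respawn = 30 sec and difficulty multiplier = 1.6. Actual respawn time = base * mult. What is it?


Respawn time = base * multiplier
= 30 * 1.6
= 48.0 seconds

48.0 seconds


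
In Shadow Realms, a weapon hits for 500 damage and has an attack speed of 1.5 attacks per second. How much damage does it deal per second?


DPS = damage * attack_speed
= 500 * 1.5
= 750.0

750.0 DPS


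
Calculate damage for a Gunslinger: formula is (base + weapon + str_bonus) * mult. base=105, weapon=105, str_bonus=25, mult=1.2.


Sum base + weapon + str = 105 + 105 + 25 = 235
Multiply by 1.2:
235 * 1.2 = 282.0

282.0 damage


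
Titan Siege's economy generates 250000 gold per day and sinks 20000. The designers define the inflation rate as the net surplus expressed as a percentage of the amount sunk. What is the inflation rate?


Net gold = 250000 - 20000 = 230000
Inflation rate = net / sunk * 100 = 230000 / 20000 * 100
= 11.5 * 100
= 1150.00%

1150.00%


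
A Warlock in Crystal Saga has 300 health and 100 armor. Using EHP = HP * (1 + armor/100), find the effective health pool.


EHP = 300 * (1 + 100/100)
= 300 * (1 + 1.0)
= 300 * 2.0
= 600.0

600.0 EHP


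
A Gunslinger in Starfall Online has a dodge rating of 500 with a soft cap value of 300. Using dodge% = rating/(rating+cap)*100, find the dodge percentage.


dodge% = 500 / (500 + 300) * 100
= 500 / 800 * 100
= 0.625 * 100
= 62.50%

62.50%


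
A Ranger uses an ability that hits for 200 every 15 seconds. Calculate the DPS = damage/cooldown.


DPS = damage / cooldown
= 200 / 15
= 13.33

13.33 DPS


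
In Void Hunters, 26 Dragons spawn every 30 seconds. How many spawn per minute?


Spawns per minute = count * (60 / interval)
= 26 * (60 / 30)
= 26 * 2.0
= 52.0

52.0 per minute


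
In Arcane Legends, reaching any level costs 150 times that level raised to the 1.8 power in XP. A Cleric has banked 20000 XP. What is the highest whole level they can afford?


XP = 150 * level^1.8, so level = (XP / 150)^(1/1.8)
= (20000 / 150)^(1/1.8)
= 133.3333^0.5556
= 15.1538
Floor: level = 15

level 15


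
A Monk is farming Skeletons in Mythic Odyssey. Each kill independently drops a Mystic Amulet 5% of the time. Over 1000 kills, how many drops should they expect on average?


Expected drops = kills * (drop_rate / 100)
= 1000 * (5 / 100)
= 1000 * 0.05
= 50.0

50.0 drops


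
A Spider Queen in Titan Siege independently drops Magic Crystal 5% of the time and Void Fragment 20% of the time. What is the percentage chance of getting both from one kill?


For independent events, P(both) = P(A) * P(B)
= 5% * 20%
= 100 / 100 %
= 1.0%

1.0%


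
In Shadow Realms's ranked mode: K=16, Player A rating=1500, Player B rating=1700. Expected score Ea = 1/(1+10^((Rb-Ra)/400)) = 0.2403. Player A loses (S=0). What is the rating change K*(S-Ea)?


Elo update: delta = K * (S - Ea), where S = 0 (loses)
S - Ea = 0 - 0.2403 = -0.2403
Rating change = 16 * -0.2403
= -3.84

-3.84 rating points


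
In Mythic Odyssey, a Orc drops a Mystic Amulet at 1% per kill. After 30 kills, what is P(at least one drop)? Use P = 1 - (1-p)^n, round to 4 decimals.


P(at least one) = 1 - P(none) = 1 - (1-p)^n
p = 1/100 = 0.01
1 - p = 0.99
(1 - p)^30 = 0.99^30 = 0.739700
P(at least one) = 1 - 0.739700 = 0.2603

0.2603


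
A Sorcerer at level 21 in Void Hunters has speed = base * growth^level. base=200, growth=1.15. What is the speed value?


value = base * growth^level
= 200 * 1.15^21
= 200 * 18.821518
= 3764.30

3764.30 speed


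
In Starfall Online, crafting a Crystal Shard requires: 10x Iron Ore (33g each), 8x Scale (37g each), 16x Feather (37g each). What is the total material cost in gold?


Cost breakdown:
  Iron Ore: 10 * 33 = 330
  Scale: 8 * 37 = 296
  Feather: 16 * 37 = 592
Total = 330 + 296 + 592 = 1218

1218 gold


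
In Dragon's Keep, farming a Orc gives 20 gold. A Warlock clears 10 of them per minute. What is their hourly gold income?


Gold per minute = 20 * 10 = 200
Gold per hour = 200 * 60 = 12000

12000 gold/hour


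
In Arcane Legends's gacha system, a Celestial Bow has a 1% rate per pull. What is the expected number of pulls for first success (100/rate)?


Expected pulls for a geometric distribution = 1/p = 100 / rate%
= 100 / 1
= 100.0

100.0 pulls


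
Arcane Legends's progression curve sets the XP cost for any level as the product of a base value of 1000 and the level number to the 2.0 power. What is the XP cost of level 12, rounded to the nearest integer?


XP = 1000 * level^2.0
Substitute level = 12:
XP = 1000 * 12^2.0
= 1000 * 144.0
= 144000

144000 XP


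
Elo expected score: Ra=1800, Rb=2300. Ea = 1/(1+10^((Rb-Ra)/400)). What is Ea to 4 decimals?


Elo expected score: Ea = 1/(1 + 10^((Rb-Ra)/400))
Rb - Ra = 2300 - 1800 = 500
(Rb-Ra)/400 = 500/400 = 1.25
10^1.25 = 17.782794
Ea = 1/(1 + 17.782794) = 1/18.782794 = 0.0532

0.0532


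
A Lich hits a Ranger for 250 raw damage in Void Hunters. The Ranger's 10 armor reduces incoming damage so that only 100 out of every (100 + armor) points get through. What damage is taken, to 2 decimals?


actual = 250 * 100 / (100 + 10)
= 250 * 100 / 110
= 25000 / 110
= 227.27

227.27 damage


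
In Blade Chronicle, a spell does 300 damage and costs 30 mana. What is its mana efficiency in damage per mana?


Efficiency = damage / mana
= 300 / 30
= 10.00

10.00 dmg/mana


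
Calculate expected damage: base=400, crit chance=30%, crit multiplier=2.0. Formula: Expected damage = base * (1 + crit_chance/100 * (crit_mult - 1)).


E[dmg] = base * (1 + crit_chance * (crit_mult - 1))
cc as decimal = 30/100 = 0.3
cm - 1 = 2.0 - 1 = 1.0
Bonus factor = 0.3 * 1.0 = 0.3
Total multiplier = 1 + 0.3 = 1.3
Expected damage = 400 * 1.3 = 520.00

520.00 damage


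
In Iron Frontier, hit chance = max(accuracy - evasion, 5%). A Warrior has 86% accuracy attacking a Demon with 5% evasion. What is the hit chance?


accuracy - evasion = 86 - 5 = 81
Apply floor: max(81, 5) = 81
Hit chance = 81%

81%


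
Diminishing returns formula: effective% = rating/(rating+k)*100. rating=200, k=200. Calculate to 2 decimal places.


effective% = rating / (rating + k) * 100
= 200 / (200 + 200) * 100
= 200 / 400 * 100
= 0.5 * 100
= 50.00%

50.00%


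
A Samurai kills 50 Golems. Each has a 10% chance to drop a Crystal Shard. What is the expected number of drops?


Expected drops = kills * (drop_rate / 100)
= 50 * (10 / 100)
= 50 * 0.1
= 5.0

5.0 drops


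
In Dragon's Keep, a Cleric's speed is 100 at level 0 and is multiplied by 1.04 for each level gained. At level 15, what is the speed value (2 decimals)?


value = base * growth^level
= 100 * 1.04^15
= 100 * 1.800944
= 180.09

180.09 speed


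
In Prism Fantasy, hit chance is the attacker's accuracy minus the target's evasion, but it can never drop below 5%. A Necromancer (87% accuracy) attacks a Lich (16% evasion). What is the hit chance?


accuracy - evasion = 87 - 16 = 71
Apply floor: max(71, 5) = 71
Hit chance = 71%

71%


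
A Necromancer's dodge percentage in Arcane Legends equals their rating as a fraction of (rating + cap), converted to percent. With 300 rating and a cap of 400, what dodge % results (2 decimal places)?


dodge% = 300 / (300 + 400) * 100
= 300 / 700 * 100
= 0.428571 * 100
= 42.86%

42.86%


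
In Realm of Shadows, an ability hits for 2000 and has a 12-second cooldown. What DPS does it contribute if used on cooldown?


DPS = damage / cooldown
= 2000 / 12
= 166.67

166.67 DPS


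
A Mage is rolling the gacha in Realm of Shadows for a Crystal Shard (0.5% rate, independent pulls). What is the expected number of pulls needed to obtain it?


Expected pulls for a geometric distribution = 1/p = 100 / rate%
= 100 / 0.5
= 200.0

200.0 pulls


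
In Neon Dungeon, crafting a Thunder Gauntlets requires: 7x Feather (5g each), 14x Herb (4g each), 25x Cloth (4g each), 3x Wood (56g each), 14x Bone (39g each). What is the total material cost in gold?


Cost breakdown:
  Feather: 7 * 5 = 35
  Herb: 14 * 4 = 56
  Cloth: 25 * 4 = 100
  Wood: 3 * 56 = 168
  Bone: 14 * 39 = 546
Total = 35 + 56 + 100 + 168 + 546 = 905

905 gold


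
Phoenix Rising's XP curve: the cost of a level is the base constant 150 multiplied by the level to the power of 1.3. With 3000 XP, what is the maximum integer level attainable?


XP = 150 * level^1.3, so level = (XP / 150)^(1/1.3)
= (3000 / 150)^(1/1.3)
= 20.0^0.7692
= 10.0183
Floor: level = 10

level 10


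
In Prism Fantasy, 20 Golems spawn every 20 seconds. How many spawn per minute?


Spawns per minute = count * (60 / interval)
= 20 * (60 / 20)
= 20 * 3.0
= 60.0

60.0 per minute


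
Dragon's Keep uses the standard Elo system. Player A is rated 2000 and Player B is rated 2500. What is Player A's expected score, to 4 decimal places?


Elo expected score: Ea = 1/(1 + 10^((Rb-Ra)/400))
Rb - Ra = 2500 - 2000 = 500
(Rb-Ra)/400 = 500/400 = 1.25
10^1.25 = 17.782794
Ea = 1/(1 + 17.782794) = 1/18.782794 = 0.0532

0.0532


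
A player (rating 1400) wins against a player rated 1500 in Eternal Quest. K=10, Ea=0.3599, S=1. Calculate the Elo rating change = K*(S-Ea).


Elo update: delta = K * (S - Ea), where S = 1 (wins)
S - Ea = 1 - 0.3599 = 0.6401
Rating change = 10 * 0.6401
= 6.40

6.40 rating points


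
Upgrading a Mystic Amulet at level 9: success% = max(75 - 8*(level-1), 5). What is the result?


raw_rate = 75 - 8 * (9 - 1)
= 75 - 8 * 8
= 75 - 64
= 11
Apply floor: max(11, 5) = 11%

11%


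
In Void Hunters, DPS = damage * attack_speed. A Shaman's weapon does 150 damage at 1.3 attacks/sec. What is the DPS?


DPS = damage * attack_speed
= 150 * 1.3
= 195.0

195.0 DPS


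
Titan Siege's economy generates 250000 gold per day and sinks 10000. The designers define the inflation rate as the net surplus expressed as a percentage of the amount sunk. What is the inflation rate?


Net gold = 250000 - 10000 = 240000
Inflation rate = net / sunk * 100 = 240000 / 10000 * 100
= 24.0 * 100
= 2400.00%

2400.00%


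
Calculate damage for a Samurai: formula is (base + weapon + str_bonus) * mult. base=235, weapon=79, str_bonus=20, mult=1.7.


Sum base + weapon + str = 235 + 79 + 20 = 334
Multiply by 1.7:
334 * 1.7 = 567.8

567.8 damage
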